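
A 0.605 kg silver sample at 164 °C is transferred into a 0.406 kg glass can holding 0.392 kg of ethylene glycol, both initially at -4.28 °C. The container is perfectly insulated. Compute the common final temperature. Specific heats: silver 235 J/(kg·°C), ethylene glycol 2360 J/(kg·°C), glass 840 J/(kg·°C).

T_f ≈ 12.7 °C

T_f = Σ m_i c_i T_i / Σ m_i c_i:
T_f = (142.17*164 + 925.12*(-4.28) + 341.04*(-4.28)) / (142.17 + 925.12 + 341.04)
    = 17898 / 1408.3 ≈ 12.71 °C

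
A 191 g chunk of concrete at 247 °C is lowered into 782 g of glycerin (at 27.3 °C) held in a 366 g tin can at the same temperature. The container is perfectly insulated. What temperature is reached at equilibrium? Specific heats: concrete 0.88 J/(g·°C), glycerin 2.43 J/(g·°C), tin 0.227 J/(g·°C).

Heat gained plus heat lost sum to zero:
191×0.88×(T − 247) + 782×2.43×(T − 27.3) + 366×0.227×(T − 27.3) = 0
2151.4 T = 95661
T = 95661/2151.4 ≈ 44.46 °C

T_f ≈ 44.5 °C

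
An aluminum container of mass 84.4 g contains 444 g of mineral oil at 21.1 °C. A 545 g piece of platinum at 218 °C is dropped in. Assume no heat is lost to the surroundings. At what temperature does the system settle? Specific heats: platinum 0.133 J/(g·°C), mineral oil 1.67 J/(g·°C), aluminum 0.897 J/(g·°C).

T_f ≈ 37.1 °C

Heat gained plus heat lost sum to zero:
545×0.133×(T − 218) + 444×1.67×(T − 21.1) + 84.4×0.897×(T − 21.1) = 0
72.48(T − 218) + 741.48(T − 21.1) + 75.71(T − 21.1) = 0
889.67 T = 33044
T = 33044 / 889.67 = 37.1 °C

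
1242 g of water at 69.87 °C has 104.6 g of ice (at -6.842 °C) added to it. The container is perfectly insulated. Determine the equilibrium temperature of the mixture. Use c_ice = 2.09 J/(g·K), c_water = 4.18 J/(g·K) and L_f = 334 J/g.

Net heat exchanged in the isolated system is zero:
ice -6.842→0 °C: 104.6·2.09·6.842 = 1495.8
  latent heat to melt: 104.6·334 = 34936
  warm the meltwater: 437.23 T
  water: 5191.6(T − 69.87)
5628.8 T = 362734 − 36432 = 326302
T ≈ 57.97 °C (positive, so assuming full melt was valid).

T_f ≈ 58.0 °C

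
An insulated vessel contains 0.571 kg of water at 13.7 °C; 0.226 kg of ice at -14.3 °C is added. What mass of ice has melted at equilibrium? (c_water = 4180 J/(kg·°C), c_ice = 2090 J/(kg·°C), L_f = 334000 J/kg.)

m_melted ≈ 0.0777 kg

Water can give up m c ΔT = 0.571·4180·13.7 = 32699 J before reaching 0 °C.
Warming the ice to 0 °C takes 0.226·2090·14.3 = 6754.5 J, leaving 25944 J for melting.
Melting all 0.226 kg of ice would need 0.226·334000 = 75484 J.
25944 J < 75484 J, so only part of the ice melts and the system sits at 0 °C.
m_melted·334000 = 25944  ⇒  m_melted ≈ 0.07768 kg.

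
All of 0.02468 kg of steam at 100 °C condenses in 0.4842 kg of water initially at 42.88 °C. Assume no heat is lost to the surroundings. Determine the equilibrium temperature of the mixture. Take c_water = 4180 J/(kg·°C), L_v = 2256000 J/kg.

T_f ≈ 71.8 °C

Setting the total heat transfer to zero:
latent heat released on condensation: 0.02468×2256000 = 55678
  condensed water 100 °C→T: 103.16(T − 100)
  original water: 2024(T − 42.88)
2127.1 T = 55678 + 10316 + 86787 = 152782
T ≈ 71.83 °C, under the boiling point, so the assumption holds.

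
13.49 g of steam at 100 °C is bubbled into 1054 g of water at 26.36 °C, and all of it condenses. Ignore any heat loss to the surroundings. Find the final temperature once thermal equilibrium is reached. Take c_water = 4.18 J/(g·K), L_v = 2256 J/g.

T_f ≈ 34.1 °C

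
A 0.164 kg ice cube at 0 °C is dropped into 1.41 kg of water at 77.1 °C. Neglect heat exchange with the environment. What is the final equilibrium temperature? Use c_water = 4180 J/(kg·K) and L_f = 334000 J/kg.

T_f ≈ 60.7 °C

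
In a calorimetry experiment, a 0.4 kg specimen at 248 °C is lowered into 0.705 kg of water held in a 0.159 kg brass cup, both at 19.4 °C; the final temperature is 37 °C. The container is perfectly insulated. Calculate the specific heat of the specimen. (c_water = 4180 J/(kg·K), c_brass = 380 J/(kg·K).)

c ≈ 627 J/(kg·K)

Setting the total heat transfer to zero:
0.4×c×(37 − 248) + 0.705×4180×(37 − 19.4) + 0.159×380×(37 − 19.4) = 0
-84.4 c = -52929
c = -52929/-84.4 ≈ 627.1 J/(kg·K)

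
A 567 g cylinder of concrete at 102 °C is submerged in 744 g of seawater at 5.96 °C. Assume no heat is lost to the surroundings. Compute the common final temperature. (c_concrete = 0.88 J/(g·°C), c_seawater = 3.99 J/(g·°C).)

T_f ≈ 19.8 °C

Heat gained plus heat lost sum to zero:
567*0.88*(T − 102) + 744*3.99*(T − 5.96) = 0
498.96(T − 102) + 2968.6(T − 5.96) = 0
(498.96 + 2968.6) T = 498.96*102 + 2968.6*5.96
T = 68587 / 3467.5 = 19.8 °C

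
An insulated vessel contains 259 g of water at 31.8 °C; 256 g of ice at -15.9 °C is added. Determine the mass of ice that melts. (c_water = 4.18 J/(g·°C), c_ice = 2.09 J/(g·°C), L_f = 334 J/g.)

m_melted ≈ 77.6 g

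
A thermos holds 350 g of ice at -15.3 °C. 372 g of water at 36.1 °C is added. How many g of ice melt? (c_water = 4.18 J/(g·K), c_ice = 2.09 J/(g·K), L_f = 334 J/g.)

m_melted ≈ 135 g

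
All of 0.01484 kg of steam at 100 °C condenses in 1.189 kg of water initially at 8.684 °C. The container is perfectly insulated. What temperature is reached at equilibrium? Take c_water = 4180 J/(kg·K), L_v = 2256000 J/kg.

T_f ≈ 16.5 °C

Conservation of energy gives ΣQ = 0:
condense steam: −0.01484×2256000 = −33479; condensed water 100 °C→T: 62.03(T − 100); original water: 4970(T − 8.684)
5032.1 T = 33479 + 6203.1 + 43160 = 82842
T ≈ 16.46 °C, under the boiling point, so the assumption holds.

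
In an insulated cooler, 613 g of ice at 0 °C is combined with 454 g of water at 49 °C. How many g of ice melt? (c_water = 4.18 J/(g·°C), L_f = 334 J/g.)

m_melted ≈ 278 g

Heat available from the water dropping to 0 °C: 454·4.18·49 = 92988 J.
Fully melting the ice requires m_ice L_f = 613·334 = 204742 J.
That's not enough to melt it all — equilibrium is at 0 °C with ice remaining.
Mass melted = 92988/334 ≈ 278.4 g.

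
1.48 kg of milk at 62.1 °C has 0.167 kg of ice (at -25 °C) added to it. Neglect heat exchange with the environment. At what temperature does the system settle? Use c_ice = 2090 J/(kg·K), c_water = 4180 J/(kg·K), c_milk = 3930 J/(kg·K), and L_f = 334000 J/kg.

Energy balance with sensible and latent terms:
warm ice to 0 °C: 0.167·2090·(0 − (-25)) = 8725.8; fusion: m_ice L_f = 0.167·334000 = 55778; warm the meltwater: 698.06 T; milk: 5816.4(T − 62.1)
6514.5 T = 361198 − 64504 = 296695
T ≈ 45.54 °C. Since T > 0 °C, the all-ice-melts assumption holds.

T_f ≈ 45.5 °C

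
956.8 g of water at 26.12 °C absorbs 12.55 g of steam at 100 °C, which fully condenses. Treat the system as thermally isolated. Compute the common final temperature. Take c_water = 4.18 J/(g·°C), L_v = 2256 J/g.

Sum of m c ΔT and latent-heat terms is zero:
latent heat released on condensation: 12.55×2256 = 28313
  condensate cools 100→T: 12.55×4.18×(T − 100) = 52.46(T − 100)
  water warms: 956.8×4.18×(T − 26.12) = 3999.4(T − 26.12)
4051.9 T = 28313 + 5245.9 + 104465 = 138024
T ≈ 34.06 °C, under the boiling point, so the assumption holds.

T_f ≈ 34.1 °C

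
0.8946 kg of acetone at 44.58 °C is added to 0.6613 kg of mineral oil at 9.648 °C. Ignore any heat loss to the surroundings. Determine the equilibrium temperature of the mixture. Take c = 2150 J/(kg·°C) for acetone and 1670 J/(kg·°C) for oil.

T_f ≈ 31.8 °C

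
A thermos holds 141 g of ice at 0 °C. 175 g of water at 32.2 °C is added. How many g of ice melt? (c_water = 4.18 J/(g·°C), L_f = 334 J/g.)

Cooling the water to 0 °C releases 175·4.18·32.2 = 23554 J.
Melting all 141 g of ice would need 141·334 = 47094 J.
Since 23554 < 47094 J, not all the ice melts; equilibrium is at 0 °C.
m_melt = 23554 / L_f = 70.52 g.

m_melted ≈ 70.5 g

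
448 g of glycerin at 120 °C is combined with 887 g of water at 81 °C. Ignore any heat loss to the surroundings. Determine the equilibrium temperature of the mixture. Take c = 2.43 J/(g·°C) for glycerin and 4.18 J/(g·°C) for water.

T_f ≈ 89.9 °C

With ΣQ=0 the equilibrium temperature is the m·c-weighted mean:
T_f = (1088.6·120 + 3707.7·81) / (1088.6 + 3707.7)
    = 430957 / 4796.3 ≈ 89.85 °C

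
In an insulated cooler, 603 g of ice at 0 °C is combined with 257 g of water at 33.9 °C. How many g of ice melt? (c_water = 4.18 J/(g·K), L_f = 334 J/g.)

m_melted ≈ 109 g

Water can give up m c ΔT = 257×4.18×33.9 = 36417 J before reaching 0 °C.
To melt every bit of ice: 603×334 = 201402 J.
36417 J < 201402 J, so only part of the ice melts and the system sits at 0 °C.
m_melted×334 = 36417  ⇒  m_melted ≈ 109 g.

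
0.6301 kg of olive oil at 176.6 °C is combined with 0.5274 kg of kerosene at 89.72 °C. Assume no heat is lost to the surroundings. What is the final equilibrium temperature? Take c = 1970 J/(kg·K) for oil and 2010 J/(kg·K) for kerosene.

T_f ≈ 136.6 °C

T_f is the heat-capacity-weighted average of the initial temperatures:
T_f = (1241.3*176.6 + 1060.1*89.72) / (1241.3 + 1060.1)
    = 314323 / 2301.4 ≈ 136.58 °C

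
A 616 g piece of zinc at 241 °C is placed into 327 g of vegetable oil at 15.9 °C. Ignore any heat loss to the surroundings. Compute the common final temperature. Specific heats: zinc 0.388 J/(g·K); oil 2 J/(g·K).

Taking heat into each body as positive, Σ m c ΔT = 0:
616*0.388*(T − 241) + 327*2*(T − 15.9) = 0
893.01 T = 68000
T = 68000/893.01 ≈ 76.15 °C

T_f ≈ 76.1 °C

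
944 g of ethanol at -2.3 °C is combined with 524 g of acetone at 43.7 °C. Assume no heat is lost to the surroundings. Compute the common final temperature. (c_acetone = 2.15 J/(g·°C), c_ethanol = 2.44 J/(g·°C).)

|Q_acetone| = |Q_ethanol|:
524·2.15·(43.7 − T) = 944·2.44·(T − (-2.3))
1126.6(43.7 − T) = 2303.4(T − (-2.3))
3430 T = 43935  ⇒  T ≈ 12.81 °C

T_f ≈ 12.8 °C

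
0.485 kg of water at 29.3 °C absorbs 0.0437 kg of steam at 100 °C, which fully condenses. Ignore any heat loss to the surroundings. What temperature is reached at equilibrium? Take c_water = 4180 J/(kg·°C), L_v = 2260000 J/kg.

Net heat exchanged in the isolated system is zero:
steam→water at 100 °C releases m L_v = 0.0437×2260000 = 98762; condensate cools 100→T: 0.0437×4180×(T − 100) = 182.67(T − 100); water warms: 0.485×4180×(T − 29.3) = 2027.3(T − 29.3)
2210 T = 98762 + 18267 + 59400 = 176428
T ≈ 79.83 °C — below 100 °C, confirming all the steam condensed.

T_f ≈ 79.8 °C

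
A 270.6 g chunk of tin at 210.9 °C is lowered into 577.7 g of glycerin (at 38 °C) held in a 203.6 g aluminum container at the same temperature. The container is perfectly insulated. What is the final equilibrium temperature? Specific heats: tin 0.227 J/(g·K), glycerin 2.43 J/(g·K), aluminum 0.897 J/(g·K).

Conservation of energy gives ΣQ = 0:
270.6×0.227×(T − 210.9) + 577.7×2.43×(T − 38) + 203.6×0.897×(T − 38) = 0
61.43(T − 210.9) + 1403.8(T − 38) + 182.63(T − 38) = 0
(61.43 + 1403.8 + 182.63) T = 61.43×210.9 + 1403.8×38 + 182.63×38
T ≈ 44.45 °C

T_f ≈ 44.4 °C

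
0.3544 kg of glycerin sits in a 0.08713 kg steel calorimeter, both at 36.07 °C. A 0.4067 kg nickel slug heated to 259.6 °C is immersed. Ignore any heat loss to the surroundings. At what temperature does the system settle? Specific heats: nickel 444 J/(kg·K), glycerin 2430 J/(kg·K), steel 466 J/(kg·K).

T_f ≈ 73.4 °C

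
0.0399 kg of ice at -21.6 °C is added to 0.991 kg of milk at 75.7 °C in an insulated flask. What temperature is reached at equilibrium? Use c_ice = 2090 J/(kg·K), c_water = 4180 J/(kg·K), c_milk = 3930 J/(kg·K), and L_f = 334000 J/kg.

Energy conservation, ΣQ = 0:
ice -21.6→0 °C: 0.0399×2090×21.6 = 1801.2; latent heat to melt: 0.0399×334000 = 13327; warm the meltwater: 166.78 T; milk cools: 0.991×3930×(T − 75.7) = 3894.6(T − 75.7)
4061.4 T = 294823 − 15128 = 279696
T ≈ 68.87 °C (positive, so assuming full melt was valid).

T_f ≈ 68.9 °C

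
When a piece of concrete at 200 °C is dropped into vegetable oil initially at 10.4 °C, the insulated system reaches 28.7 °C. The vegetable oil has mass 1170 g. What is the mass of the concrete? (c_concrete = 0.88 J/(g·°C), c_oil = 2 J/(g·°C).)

m ≈ 284 g

|Q_concrete| = |Q_oil|:
m·0.88·(200 − 28.7) = 1170·2·(28.7 − 10.4)
150.74 m = 42822  ⇒  m ≈ 284.1 g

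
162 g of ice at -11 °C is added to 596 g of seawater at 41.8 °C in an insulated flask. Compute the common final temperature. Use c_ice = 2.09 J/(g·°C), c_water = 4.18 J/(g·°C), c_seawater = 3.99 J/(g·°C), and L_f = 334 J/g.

Energy balance with sensible and latent terms:
warm ice to 0 °C: 162·2.09·(0 − (-11)) = 3724.4
  latent heat to melt: 162·334 = 54108
  warm the meltwater: 677.16 T
  seawater: 2378(T − 41.8)
3055.2 T = 99402 − 57832 = 41570
T ≈ 13.61 °C — above 0 °C, consistent with complete melting.

T_f ≈ 13.6 °C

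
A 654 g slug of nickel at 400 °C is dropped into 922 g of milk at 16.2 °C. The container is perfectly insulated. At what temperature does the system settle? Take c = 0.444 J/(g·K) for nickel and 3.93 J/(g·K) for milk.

T_f ≈ 44.7 °C

With ΣQ=0 the equilibrium temperature is the m·c-weighted mean:
T_f = (290.38*400 + 3623.5*16.2) / (290.38 + 3623.5)
    = 174850 / 3913.8 ≈ 44.67 °C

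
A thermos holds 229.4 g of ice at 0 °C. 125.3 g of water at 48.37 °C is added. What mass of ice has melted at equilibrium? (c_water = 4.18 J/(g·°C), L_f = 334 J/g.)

m_melted ≈ 75.9 g

Water can give up m c ΔT = 125.3×4.18×48.37 = 25334 J before reaching 0 °C.
Melting all 229.4 g of ice would need 229.4×334 = 76620 J.
That's not enough to melt it all — equilibrium is at 0 °C with ice remaining.
Mass melted = 25334/334 ≈ 75.85 g.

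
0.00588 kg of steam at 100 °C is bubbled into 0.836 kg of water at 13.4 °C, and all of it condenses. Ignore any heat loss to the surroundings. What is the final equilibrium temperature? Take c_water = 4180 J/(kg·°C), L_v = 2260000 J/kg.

T_f ≈ 17.8 °C

Energy conservation, ΣQ = 0:
steam→water at 100 °C releases m L_v = 0.00588×2260000 = 13289; condensate cools 100→T: 0.00588×4180×(T − 100) = 24.58(T − 100); water warms: 0.836×4180×(T − 13.4) = 3494.5(T − 13.4)
3519.1 T = 13289 + 2457.8 + 46826 = 62573
T ≈ 17.78 °C — below 100 °C, confirming all the steam condensed.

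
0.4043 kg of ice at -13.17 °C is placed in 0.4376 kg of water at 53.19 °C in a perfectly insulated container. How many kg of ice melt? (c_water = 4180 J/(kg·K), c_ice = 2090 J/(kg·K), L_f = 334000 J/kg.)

Heat available from the water dropping to 0 °C: 0.4376×4180×53.19 = 97293 J.
Of that, 0.4043×2090×13.17 = 11128 J goes to bring the ice to 0 °C, leaving 86165 J.
Melting all 0.4043 kg of ice would need 0.4043×334000 = 135036 J.
86165 J < 135036 J, so only part of the ice melts and the system sits at 0 °C.
Mass melted = 86165/334000 ≈ 0.258 kg.

m_melted ≈ 0.258 kg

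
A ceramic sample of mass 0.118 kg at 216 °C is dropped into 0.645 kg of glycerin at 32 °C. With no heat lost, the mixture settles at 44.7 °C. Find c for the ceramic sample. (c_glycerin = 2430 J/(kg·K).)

c ≈ 985 J/(kg·K)

m_s c (T_s − T_f) = m_glycerin c_glycerin (T_f − T_0):
0.118×c×(216 − 44.7) = 0.645×2430×(44.7 − 32)
20.21 c = 19905  ⇒  c ≈ 984.8 J/(kg·K)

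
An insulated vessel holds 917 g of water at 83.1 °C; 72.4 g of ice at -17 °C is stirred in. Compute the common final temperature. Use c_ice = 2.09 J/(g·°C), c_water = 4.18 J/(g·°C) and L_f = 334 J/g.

T_f ≈ 70.6 °C

Sum of m c ΔT and latent-heat terms is zero:
ice -17→0 °C: 72.4×2.09×17 = 2572.4
  melt ice: 72.4×334 = 24182
  meltwater 0→T: 72.4×4.18×T = 302.63 T
  water cools: 917×4.18×(T − 83.1) = 3833.1(T − 83.1)
4135.7 T = 318527 − 26754 = 291773
T ≈ 70.55 °C (positive, so assuming full melt was valid).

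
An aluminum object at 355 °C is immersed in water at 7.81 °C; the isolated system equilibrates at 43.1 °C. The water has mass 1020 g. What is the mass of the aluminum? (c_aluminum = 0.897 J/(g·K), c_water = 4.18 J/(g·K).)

m ≈ 538 g

Heat lost by the aluminum = heat gained by the water:
m×0.897×(355 − 43.1) = 1020×4.18×(43.1 − 7.81)
279.77 m = 150462  ⇒  m ≈ 537.8 g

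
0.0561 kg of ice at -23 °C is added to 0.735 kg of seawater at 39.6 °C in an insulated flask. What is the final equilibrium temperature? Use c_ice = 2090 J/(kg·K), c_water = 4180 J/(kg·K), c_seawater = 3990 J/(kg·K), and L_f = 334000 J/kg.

T_f ≈ 29.9 °C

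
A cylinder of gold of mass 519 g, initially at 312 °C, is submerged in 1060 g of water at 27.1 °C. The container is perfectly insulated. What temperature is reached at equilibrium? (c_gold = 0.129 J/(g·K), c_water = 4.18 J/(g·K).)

T_f ≈ 31.3 °C

T_f = Σ m_i c_i T_i / Σ m_i c_i:
T_f = (66.95·312 + 4430.8·27.1) / (66.95 + 4430.8)
    = 140963 / 4497.8 ≈ 31.34 °C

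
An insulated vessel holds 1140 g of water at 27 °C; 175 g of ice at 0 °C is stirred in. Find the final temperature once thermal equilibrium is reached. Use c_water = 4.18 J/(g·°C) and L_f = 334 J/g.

T_f ≈ 12.8 °C

Setting the total heat transfer to zero:
melt ice: 175×334 = 58450
  warm the meltwater: 731.5 T
  water: 4765.2(T − 27)
5496.7 T = 128660 − 58450 = 70210
T ≈ 12.77 °C. Since T > 0 °C, the all-ice-melts assumption holds.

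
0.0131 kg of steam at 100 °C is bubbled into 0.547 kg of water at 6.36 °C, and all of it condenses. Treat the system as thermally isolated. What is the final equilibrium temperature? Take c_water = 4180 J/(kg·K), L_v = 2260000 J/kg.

Energy balance with sensible and latent terms:
condense steam: −0.0131·2260000 = −29606; condensed water 100 °C→T: 54.76(T − 100); original water: 2286.5(T − 6.36)
2341.2 T = 29606 + 5475.8 + 14542 = 49624
T ≈ 21.20 °C (< 100 °C, so full condensation is consistent).

T_f ≈ 21.2 °C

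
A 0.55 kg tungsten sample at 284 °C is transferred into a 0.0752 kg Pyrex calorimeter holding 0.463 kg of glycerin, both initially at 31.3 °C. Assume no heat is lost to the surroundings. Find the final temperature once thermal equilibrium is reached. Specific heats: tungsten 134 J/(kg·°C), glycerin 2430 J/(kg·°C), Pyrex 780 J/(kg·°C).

Taking heat into each body as positive, Σ m c ΔT = 0:
0.55*134*(T − 284) + 0.463*2430*(T − 31.3) + 0.0752*780*(T − 31.3) = 0
73.7(T − 284) + 1125.1(T − 31.3) + 58.66(T − 31.3) = 0
1257.4 T = 57982
T ≈ 46.11 °C

T_f ≈ 46.1 °C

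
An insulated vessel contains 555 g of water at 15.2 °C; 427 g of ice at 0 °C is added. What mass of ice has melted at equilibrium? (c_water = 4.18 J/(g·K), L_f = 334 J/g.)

Heat available from the water dropping to 0 °C: 555×4.18×15.2 = 35262 J.
Melting all 427 g of ice would need 427×334 = 142618 J.
35262 J < 142618 J, so only part of the ice melts and the system sits at 0 °C.
m_melt = 35262 / L_f = 105.6 g.

m_melted ≈ 106 g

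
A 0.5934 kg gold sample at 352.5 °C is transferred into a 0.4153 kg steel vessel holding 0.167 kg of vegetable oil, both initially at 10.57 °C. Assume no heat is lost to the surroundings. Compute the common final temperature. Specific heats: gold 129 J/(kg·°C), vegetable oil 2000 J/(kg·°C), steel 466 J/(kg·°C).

T_f ≈ 53.9 °C

Conservation of energy gives ΣQ = 0:
0.5934·129·(T − 352.5) + 0.167·2000·(T − 10.57) + 0.4153·466·(T − 10.57) = 0
76.55(T − 352.5) + 334(T − 10.57) + 193.53(T − 10.57) = 0
(76.55 + 334 + 193.53) T = 76.55·352.5 + 334·10.57 + 193.53·10.57
T ≈ 53.90 °C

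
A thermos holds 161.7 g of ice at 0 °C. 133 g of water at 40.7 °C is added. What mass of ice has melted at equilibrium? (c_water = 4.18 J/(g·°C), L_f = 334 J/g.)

Cooling the water to 0 °C releases 133·4.18·40.7 = 22627 J.
Fully melting the ice requires m_ice L_f = 161.7·334 = 54008 J.
That's not enough to melt it all — equilibrium is at 0 °C with ice remaining.
m_melted·334 = 22627  ⇒  m_melted ≈ 67.74 g.

m_melted ≈ 67.7 g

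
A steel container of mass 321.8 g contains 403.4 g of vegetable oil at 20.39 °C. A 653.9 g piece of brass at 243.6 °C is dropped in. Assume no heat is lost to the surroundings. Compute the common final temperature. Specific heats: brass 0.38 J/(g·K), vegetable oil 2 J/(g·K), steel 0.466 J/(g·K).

T_f ≈ 66.4 °C

Let T be the final temperature. ΣQ_i = 0:
653.9×0.38×(T − 243.6) + 403.4×2×(T − 20.39) + 321.8×0.466×(T − 20.39) = 0
248.48(T − 243.6) + 806.8(T − 20.39) + 149.96(T − 20.39) = 0
(248.48 + 806.8 + 149.96) T = 248.48×243.6 + 806.8×20.39 + 149.96×20.39
T ≈ 66.41 °C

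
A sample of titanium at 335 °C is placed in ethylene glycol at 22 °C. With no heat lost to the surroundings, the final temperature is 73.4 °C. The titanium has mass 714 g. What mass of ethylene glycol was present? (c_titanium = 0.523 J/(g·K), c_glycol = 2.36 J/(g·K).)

Net heat exchanged in the isolated system is zero:
714×0.523×(73.4 − 335) + m×2.36×(73.4 − 22) = 0
121.3 m = 97687
m = 97687/121.3 ≈ 805.3 g

m ≈ 805 g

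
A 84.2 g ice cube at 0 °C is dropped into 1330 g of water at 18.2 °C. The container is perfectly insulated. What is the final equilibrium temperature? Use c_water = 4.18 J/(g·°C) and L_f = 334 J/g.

T_f ≈ 12.4 °C

Net heat exchanged in the isolated system is zero:
fusion: m_ice L_f = 84.2×334 = 28123
  warm the meltwater: 351.96 T
  water cools: 1330×4.18×(T − 18.2) = 5559.4(T − 18.2)
5911.4 T = 101181 − 28123 = 73058
T ≈ 12.36 °C. Since T > 0 °C, the all-ice-melts assumption holds.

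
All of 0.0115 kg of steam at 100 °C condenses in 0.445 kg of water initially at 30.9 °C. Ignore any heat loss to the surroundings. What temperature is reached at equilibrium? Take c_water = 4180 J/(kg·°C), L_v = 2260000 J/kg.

Setting the total heat transfer to zero:
latent heat released on condensation: 0.0115·2260000 = 25990; condensed water 100 °C→T: 48.07(T − 100); water warms: 0.445·4180·(T − 30.9) = 1860.1(T − 30.9)
1908.2 T = 25990 + 4807 + 57477 = 88274
T ≈ 46.26 °C (< 100 °C, so full condensation is consistent).

T_f ≈ 46.3 °C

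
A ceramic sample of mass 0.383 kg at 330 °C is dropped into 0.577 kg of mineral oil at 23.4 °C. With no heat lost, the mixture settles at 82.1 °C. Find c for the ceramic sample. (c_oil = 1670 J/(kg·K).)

c ≈ 596 J/(kg·K)

Heat lost by the ceramic sample = heat gained by the oil:
0.383×c×(330 − 82.1) = 0.577×1670×(82.1 − 23.4)
94.95 c = 56563  ⇒  c ≈ 595.7 J/(kg·K)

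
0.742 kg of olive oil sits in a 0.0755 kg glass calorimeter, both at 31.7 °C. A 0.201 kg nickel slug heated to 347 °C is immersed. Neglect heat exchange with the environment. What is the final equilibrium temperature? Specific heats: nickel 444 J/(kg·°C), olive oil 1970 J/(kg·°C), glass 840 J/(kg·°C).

Heat gained plus heat lost sum to zero:
0.201·444·(T − 347) + 0.742·1970·(T − 31.7) + 0.0755·840·(T − 31.7) = 0
(89.24 + 1461.7 + 63.42) T = 89.24·347 + 1461.7·31.7 + 63.42·31.7
T = 79315 / 1614.4 = 49.1 °C

T_f ≈ 49.1 °C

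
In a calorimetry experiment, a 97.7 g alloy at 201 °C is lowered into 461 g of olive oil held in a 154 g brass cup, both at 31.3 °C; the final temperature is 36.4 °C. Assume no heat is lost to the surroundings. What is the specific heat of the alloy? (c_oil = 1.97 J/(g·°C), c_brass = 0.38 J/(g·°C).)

c ≈ 0.307 J/(g·°C)

Conservation of energy gives ΣQ = 0:
97.7·c·(36.4 − 201) + 461·1.97·(36.4 − 31.3) + 154·0.38·(36.4 − 31.3) = 0
-16081 c = -4930.1
c = -4930.1/-16081 ≈ 0.3066 J/(g·°C)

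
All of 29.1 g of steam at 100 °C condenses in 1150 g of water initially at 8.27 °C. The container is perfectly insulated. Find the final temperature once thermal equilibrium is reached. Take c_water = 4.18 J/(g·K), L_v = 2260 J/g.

T_f ≈ 23.9 °C

Setting the total heat transfer to zero:
steam→water at 100 °C releases m L_v = 29.1·2260 = 65766; condensate cools 100→T: 29.1·4.18·(T − 100) = 121.64(T − 100); water warms: 1150·4.18·(T − 8.27) = 4807(T − 8.27)
4928.6 T = 65766 + 12164 + 39754 = 117684
T ≈ 23.88 °C, under the boiling point, so the assumption holds.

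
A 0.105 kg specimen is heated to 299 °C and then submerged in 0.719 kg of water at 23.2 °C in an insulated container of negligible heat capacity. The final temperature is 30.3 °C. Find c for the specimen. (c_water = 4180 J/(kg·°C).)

c ≈ 756 J/(kg·°C)

Heat lost by the specimen = heat gained by the water:
0.105×c×(299 − 30.3) = 0.719×4180×(30.3 − 23.2)
28.21 c = 21338  ⇒  c ≈ 756.3 J/(kg·°C)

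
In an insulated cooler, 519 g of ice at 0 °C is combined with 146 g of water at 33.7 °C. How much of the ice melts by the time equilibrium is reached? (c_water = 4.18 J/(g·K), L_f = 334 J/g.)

m_melted ≈ 61.6 g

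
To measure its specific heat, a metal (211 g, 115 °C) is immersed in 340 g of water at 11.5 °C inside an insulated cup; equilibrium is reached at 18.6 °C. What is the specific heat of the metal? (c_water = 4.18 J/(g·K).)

m_s c (T_s − T_f) = m_water c_water (T_f − T_0):
211·c·(115 − 18.6) = 340·4.18·(18.6 − 11.5)
20340 c = 10091  ⇒  c ≈ 0.4961 J/(g·K)

c ≈ 0.496 J/(g·K)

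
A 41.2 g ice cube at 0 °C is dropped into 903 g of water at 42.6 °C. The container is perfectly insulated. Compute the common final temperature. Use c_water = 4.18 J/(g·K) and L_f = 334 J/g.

T_f ≈ 37.3 °C

Net heat exchanged in the isolated system is zero:
fusion: m_ice L_f = 41.2·334 = 13761; warm the meltwater: 172.22 T; water: 3774.5(T − 42.6)
3946.8 T = 160795 − 13761 = 147035
T ≈ 37.25 °C (positive, so assuming full melt was valid).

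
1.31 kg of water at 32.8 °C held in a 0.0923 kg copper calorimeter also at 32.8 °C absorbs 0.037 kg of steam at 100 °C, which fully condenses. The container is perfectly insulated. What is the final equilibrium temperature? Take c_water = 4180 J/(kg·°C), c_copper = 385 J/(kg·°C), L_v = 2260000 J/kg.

T_f ≈ 49.4 °C

Energy conservation, ΣQ = 0:
latent heat released on condensation: 0.037×2260000 = 83620; condensed water 100 °C→T: 154.66(T − 100); water warms: 1.31×4180×(T − 32.8) = 5475.8(T − 32.8); copper cup: 0.0923×385×(T − 32.8) = 35.54(T − 32.8)
5666 T = 83620 + 15466 + 180772 = 279858
T ≈ 49.39 °C (< 100 °C, so full condensation is consistent).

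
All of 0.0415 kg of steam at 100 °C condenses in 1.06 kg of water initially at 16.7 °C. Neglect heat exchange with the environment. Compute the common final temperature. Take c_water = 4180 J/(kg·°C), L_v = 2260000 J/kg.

Sum of m c ΔT and latent-heat terms is zero:
latent heat released on condensation: 0.0415×2260000 = 93790; condensate cools 100→T: 0.0415×4180×(T − 100) = 173.47(T − 100); original water: 4430.8(T − 16.7)
4604.3 T = 93790 + 17347 + 73994 = 185131
T ≈ 40.21 °C (< 100 °C, so full condensation is consistent).

T_f ≈ 40.2 °C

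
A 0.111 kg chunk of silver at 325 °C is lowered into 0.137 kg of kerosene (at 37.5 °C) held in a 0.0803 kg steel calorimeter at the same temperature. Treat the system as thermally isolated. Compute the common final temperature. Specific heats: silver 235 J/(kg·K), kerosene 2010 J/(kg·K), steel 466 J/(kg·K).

T_f = Σ m_i c_i T_i / Σ m_i c_i:
T_f = (26.09×325 + 275.37×37.5 + 37.42×37.5) / (26.09 + 275.37 + 37.42)
    = 20207 / 338.87 ≈ 59.63 °C

T_f ≈ 59.6 °C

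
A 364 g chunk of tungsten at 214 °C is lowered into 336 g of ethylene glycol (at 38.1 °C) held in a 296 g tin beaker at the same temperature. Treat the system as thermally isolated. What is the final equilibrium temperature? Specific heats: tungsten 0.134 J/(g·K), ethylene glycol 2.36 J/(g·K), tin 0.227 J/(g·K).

T_f ≈ 47.5 °C

With ΣQ=0 the equilibrium temperature is the m·c-weighted mean:
T_f = (48.78·214 + 792.96·38.1 + 67.19·38.1) / (48.78 + 792.96 + 67.19)
    = 43210 / 908.93 ≈ 47.54 °C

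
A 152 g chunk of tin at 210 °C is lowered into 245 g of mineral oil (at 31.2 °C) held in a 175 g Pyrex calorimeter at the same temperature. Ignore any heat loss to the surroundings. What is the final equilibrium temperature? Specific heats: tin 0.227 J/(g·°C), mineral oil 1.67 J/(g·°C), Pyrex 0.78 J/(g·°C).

T_f is the heat-capacity-weighted average of the initial temperatures:
T_f = (34.5*210 + 409.15*31.2 + 136.5*31.2) / (34.5 + 409.15 + 136.5)
    = 24270 / 580.15 ≈ 41.83 °C

T_f ≈ 41.8 °C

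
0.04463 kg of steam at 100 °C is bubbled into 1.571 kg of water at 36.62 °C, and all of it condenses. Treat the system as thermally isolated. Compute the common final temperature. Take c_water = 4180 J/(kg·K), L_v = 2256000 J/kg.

Conservation of energy gives ΣQ = 0:
latent heat released on condensation: 0.04463×2256000 = 100685
  condensate cools 100→T: 0.04463×4180×(T − 100) = 186.55(T − 100)
  original water: 6566.8(T − 36.62)
6753.3 T = 100685 + 18655 + 240475 = 359816
T ≈ 53.28 °C (< 100 °C, so full condensation is consistent).

T_f ≈ 53.3 °C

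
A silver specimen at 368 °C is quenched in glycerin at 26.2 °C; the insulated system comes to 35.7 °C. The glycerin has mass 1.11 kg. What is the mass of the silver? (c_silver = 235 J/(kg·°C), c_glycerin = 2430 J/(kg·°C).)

m ≈ 0.328 kg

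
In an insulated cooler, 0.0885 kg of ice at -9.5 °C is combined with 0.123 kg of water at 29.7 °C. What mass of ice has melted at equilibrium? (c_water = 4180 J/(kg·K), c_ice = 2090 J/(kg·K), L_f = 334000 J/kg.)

Cooling the water to 0 °C releases 0.123·4180·29.7 = 15270 J.
Of that, 0.0885·2090·9.5 = 1757.2 J goes to bring the ice to 0 °C, leaving 13513 J.
Fully melting the ice requires m_ice L_f = 0.0885·334000 = 29559 J.
Since 13513 < 29559 J, not all the ice melts; equilibrium is at 0 °C.
Mass melted = 13513/334000 ≈ 0.04046 kg.

m_melted ≈ 0.0405 kg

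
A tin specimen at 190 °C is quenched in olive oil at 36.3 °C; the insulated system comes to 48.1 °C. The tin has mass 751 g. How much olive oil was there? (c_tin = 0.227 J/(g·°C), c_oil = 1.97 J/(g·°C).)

m ≈ 1040 g

Setting the total heat transfer to zero:
751×0.227×(48.1 − 190) + m×1.97×(48.1 − 36.3) = 0
23.25 m = 24191
m = 24191/23.25 ≈ 1041 g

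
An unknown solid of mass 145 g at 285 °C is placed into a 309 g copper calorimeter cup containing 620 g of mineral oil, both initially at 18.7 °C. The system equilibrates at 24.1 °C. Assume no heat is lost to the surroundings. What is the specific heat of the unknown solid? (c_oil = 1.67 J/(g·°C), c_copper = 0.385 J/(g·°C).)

c ≈ 0.165 J/(g·°C)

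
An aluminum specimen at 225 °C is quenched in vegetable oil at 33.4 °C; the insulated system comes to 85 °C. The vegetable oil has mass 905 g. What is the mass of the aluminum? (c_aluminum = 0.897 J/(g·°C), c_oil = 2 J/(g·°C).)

m ≈ 744 g

Heat lost by the aluminum = heat gained by the oil:
m·0.897·(225 − 85) = 905·2·(85 − 33.4)
125.58 m = 93396  ⇒  m ≈ 743.7 g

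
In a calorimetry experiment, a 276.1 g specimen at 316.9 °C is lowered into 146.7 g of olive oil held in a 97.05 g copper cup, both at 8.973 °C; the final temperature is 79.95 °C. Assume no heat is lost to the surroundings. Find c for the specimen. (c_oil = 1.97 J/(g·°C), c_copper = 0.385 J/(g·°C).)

Let T be the final temperature. ΣQ_i = 0:
276.1·c·(79.95 − 316.9) + 146.7·1.97·(79.95 − 8.973) + 97.05·0.385·(79.95 − 8.973) = 0
-65422 c = -23164
c = -23164/-65422 ≈ 0.3541 J/(g·°C)

c ≈ 0.354 J/(g·°C)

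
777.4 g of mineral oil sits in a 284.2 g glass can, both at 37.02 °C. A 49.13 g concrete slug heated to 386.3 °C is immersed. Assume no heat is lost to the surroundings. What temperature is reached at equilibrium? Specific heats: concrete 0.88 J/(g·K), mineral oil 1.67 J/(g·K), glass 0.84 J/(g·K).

Energy conservation, ΣQ = 0:
49.13·0.88·(T − 386.3) + 777.4·1.67·(T − 37.02) + 284.2·0.84·(T − 37.02) = 0
1580.2 T = 73601
T = 73601 / 1580.2 = 46.6 °C

T_f ≈ 46.6 °C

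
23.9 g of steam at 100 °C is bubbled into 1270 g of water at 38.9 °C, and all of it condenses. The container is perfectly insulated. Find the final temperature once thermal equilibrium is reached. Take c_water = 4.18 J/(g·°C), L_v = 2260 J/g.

Heat gained plus heat lost sum to zero:
latent heat released on condensation: 23.9·2260 = 54014
  condensed water 100 °C→T: 99.9(T − 100)
  original water: 5308.6(T − 38.9)
5408.5 T = 54014 + 9990.2 + 206505 = 270509
T ≈ 50.02 °C (< 100 °C, so full condensation is consistent).

T_f ≈ 50.0 °C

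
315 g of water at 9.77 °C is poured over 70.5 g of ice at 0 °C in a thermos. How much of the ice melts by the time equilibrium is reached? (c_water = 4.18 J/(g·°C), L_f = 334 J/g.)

m_melted ≈ 38.5 g

Cooling the water to 0 °C releases 315×4.18×9.77 = 12864 J.
Fully melting the ice requires m_ice L_f = 70.5×334 = 23547 J.
Since 12864 < 23547 J, not all the ice melts; equilibrium is at 0 °C.
Mass melted = 12864/334 ≈ 38.52 g.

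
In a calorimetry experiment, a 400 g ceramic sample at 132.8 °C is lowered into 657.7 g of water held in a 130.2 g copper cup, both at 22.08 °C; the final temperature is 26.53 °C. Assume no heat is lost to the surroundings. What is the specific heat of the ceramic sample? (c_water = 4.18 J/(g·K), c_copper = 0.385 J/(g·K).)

Energy conservation, ΣQ = 0:
400×c×(26.53 − 132.8) + 657.7×4.18×(26.53 − 22.08) + 130.2×0.385×(26.53 − 22.08) = 0
-42508 c = -12457
c = -12457/-42508 ≈ 0.293 J/(g·K)

c ≈ 0.293 J/(g·K)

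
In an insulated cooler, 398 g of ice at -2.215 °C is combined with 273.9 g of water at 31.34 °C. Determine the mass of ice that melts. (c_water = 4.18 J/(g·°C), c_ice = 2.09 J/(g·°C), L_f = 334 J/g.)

m_melted ≈ 102 g

Cooling the water to 0 °C releases 273.9·4.18·31.34 = 35881 J.
Of that, 398·2.09·2.215 = 1842.5 J goes to bring the ice to 0 °C, leaving 34039 J.
To melt every bit of ice: 398·334 = 132932 J.
Since 34039 < 132932 J, not all the ice melts; equilibrium is at 0 °C.
Mass melted = 34039/334 ≈ 101.9 g.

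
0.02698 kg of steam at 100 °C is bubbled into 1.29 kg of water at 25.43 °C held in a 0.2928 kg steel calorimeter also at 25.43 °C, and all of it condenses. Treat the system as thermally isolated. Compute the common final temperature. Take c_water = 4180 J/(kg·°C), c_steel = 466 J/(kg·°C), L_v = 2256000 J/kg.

Heat gained plus heat lost sum to zero:
latent heat released on condensation: 0.02698×2256000 = 60867
  condensate cools 100→T: 0.02698×4180×(T − 100) = 112.78(T − 100)
  original water: 5392.2(T − 25.43)
  steel cup: 0.2928×466×(T − 25.43) = 136.44(T − 25.43)
5641.4 T = 60867 + 11278 + 140593 = 212738
T ≈ 37.71 °C, under the boiling point, so the assumption holds.

T_f ≈ 37.7 °C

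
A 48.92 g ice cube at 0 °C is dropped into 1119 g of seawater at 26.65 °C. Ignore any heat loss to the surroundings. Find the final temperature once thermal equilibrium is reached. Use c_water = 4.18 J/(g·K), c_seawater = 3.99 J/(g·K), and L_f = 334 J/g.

T_f ≈ 22.0 °C

Energy balance with sensible and latent terms:
fusion: m_ice L_f = 48.92×334 = 16339; warm the meltwater: 204.49 T; seawater: 4464.8(T − 26.65)
4669.3 T = 118987 − 16339 = 102648
T ≈ 21.98 °C (positive, so assuming full melt was valid).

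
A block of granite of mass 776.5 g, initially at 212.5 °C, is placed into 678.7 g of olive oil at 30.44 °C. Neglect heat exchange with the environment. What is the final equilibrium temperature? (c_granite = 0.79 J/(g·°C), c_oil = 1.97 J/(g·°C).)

T_f ≈ 87.7 °C

T_f is the heat-capacity-weighted average of the initial temperatures:
T_f = (613.44×212.5 + 1337×30.44) / (613.44 + 1337)
    = 171054 / 1950.5 ≈ 87.70 °C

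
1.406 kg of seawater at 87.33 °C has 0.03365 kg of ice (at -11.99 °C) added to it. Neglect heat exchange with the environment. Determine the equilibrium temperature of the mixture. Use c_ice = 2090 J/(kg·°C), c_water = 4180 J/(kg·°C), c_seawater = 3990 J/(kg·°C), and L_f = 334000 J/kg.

T_f ≈ 83.1 °C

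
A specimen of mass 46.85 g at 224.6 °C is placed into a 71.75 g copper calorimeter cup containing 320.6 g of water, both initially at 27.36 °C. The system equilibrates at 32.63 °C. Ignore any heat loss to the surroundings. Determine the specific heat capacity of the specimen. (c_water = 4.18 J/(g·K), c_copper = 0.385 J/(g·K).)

Net heat exchanged in the isolated system is zero:
46.85·c·(32.63 − 224.6) + 320.6·4.18·(32.63 − 27.36) + 71.75·0.385·(32.63 − 27.36) = 0
-8993.8 c = -7207.9
c = -7207.9/-8993.8 ≈ 0.8014 J/(g·K)

c ≈ 0.801 J/(g·K)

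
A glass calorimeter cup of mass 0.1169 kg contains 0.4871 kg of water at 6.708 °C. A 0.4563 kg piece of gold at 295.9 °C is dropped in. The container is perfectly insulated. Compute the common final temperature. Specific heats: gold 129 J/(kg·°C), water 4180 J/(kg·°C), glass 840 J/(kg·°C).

T_f ≈ 14.5 °C

Conservation of energy gives ΣQ = 0:
0.4563×129×(T − 295.9) + 0.4871×4180×(T − 6.708) + 0.1169×840×(T − 6.708) = 0
58.86(T − 295.9) + 2036.1(T − 6.708) + 98.2(T − 6.708) = 0
2193.1 T = 31734
T = 31734 / 2193.1 = 14.5 °C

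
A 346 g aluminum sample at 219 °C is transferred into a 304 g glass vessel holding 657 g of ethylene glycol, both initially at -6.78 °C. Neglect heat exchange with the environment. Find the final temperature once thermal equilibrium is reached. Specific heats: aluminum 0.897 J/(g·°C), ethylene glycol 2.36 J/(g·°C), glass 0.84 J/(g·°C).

T_f ≈ 26.3 °C

Conservation of energy gives ΣQ = 0:
346*0.897*(T − 219) + 657*2.36*(T − (-6.78)) + 304*0.84*(T − (-6.78)) = 0
(310.36 + 1550.5 + 255.36) T = 310.36*219 + 1550.5*(-6.78) + 255.36*(-6.78)
T ≈ 26.33 °C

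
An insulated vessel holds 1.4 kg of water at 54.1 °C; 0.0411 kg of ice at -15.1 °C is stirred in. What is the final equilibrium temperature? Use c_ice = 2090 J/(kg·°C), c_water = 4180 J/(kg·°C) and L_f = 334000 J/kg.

Conservation of energy gives ΣQ = 0:
ice -15.1→0 °C: 0.0411×2090×15.1 = 1297.1
  latent heat to melt: 0.0411×334000 = 13727
  meltwater 0→T: 0.0411×4180×T = 171.8 T
  water cools: 1.4×4180×(T − 54.1) = 5852(T − 54.1)
6023.8 T = 316593 − 15024 = 301569
T ≈ 50.06 °C — above 0 °C, consistent with complete melting.

T_f ≈ 50.1 °C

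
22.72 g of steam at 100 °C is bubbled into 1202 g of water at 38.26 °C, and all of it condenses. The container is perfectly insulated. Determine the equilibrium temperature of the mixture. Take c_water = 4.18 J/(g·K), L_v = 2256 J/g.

Conservation of energy gives ΣQ = 0:
latent heat released on condensation: 22.72×2256 = 51256
  condensate cools 100→T: 22.72×4.18×(T − 100) = 94.97(T − 100)
  water warms: 1202×4.18×(T − 38.26) = 5024.4(T − 38.26)
5119.3 T = 51256 + 9497 + 192232 = 252985
T ≈ 49.42 °C, under the boiling point, so the assumption holds.

T_f ≈ 49.4 °C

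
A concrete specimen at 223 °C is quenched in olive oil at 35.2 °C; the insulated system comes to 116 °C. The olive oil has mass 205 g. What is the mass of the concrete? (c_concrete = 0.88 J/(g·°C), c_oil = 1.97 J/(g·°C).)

m ≈ 347 g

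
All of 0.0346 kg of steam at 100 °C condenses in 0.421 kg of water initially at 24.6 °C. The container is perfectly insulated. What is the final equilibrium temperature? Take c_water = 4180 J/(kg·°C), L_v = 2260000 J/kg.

T_f ≈ 71.4 °C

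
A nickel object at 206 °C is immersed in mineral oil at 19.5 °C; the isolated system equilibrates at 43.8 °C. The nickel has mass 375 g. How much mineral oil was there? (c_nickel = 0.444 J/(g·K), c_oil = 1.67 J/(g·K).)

m ≈ 665 g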